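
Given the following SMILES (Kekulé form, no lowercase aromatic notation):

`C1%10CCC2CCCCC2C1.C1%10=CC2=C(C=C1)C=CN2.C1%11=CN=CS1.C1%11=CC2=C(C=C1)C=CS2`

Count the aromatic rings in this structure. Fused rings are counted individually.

The SMILES encodes two fused six-membered saturated carbon rings; a six-membered carbon ring with three alternating C=C double bonds, fused to a five-membered ring containing one N–H nitrogen and two C=C double bonds; a five-membered ring with a sulfur at position 1 and a nitrogen at position 3 (in a C=N bond), with two double bonds; a six-membered carbon ring with three alternating C=C double bonds, fused to a five-membered ring containing one sulfur and two C=C double bonds.
The 6-membered ring has only sp³ atoms, so it is not fully conjugated — not aromatic (cyclohexane ring).
The second 6-membered ring has only sp³ atoms, so it is not fully conjugated — not aromatic (cyclohexane ring).
The fused 6/5-membered bicyclic (with one N–H) is a single π system with 9 sp² atoms and 10 π electrons from ring double bonds plus a heteroatom lone pair. 10 = 4(2)+2, so the system is aromatic and both rings count as aromatic (indole).
The 5-membered ring with one sulfur and one =N– is planar and fully conjugated; 2 ring double bonds (4 π electrons) plus a heteroatom lone pair (2) give 6 π electrons. 6 = 4(1)+2, so it is aromatic (thiazole).
The fused 6/5-membered bicyclic (with one sulfur) is a single π system with 9 sp² atoms and 10 π electrons from ring double bonds plus a heteroatom lone pair. 10 = 4(2)+2, so the system is aromatic and both rings count as aromatic (benzothiophene).
5 of the 7 rings are aromatic. Total: 5.

5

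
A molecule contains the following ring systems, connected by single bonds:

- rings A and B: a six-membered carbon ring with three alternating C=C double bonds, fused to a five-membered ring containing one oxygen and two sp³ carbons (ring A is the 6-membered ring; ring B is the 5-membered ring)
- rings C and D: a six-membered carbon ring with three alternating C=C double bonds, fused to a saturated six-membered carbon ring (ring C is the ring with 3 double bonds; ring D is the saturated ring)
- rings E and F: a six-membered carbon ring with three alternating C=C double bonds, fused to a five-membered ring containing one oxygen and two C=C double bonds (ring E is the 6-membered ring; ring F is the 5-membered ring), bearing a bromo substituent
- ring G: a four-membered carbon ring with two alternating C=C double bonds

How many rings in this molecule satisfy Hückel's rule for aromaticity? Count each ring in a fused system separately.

Ring A is planar and fully conjugated; 3 ring double bonds give 6 π electrons. 6 = 4(1)+2, so ring A is aromatic (benzene ring).
Ring B has two sp³ carbons, so it is not fully conjugated — not aromatic (oxolane ring).
Ring C is fully conjugated (every ring atom contributes a p orbital); 3 ring double bonds give 6 π electrons. Since 6 = 4n+2 (n=1), ring C is aromatic (benzene ring).
Ring D has four sp³ carbons, so it is not fully conjugated — not aromatic (cyclohexane ring).
Rings E and F form a fused bicyclic system (with one oxygen) with 9 sp² atoms and 10 π electrons from ring double bonds plus a heteroatom lone pair. 10 = 4(2)+2, so the system is aromatic and both rings count as aromatic (benzofuran).
Ring G has only sp² ring atoms; a planar conformation would have a fully conjugated π system of 4 electrons. But 4 = 4(1), which is 4n not 4n+2, so ring G is not aromatic (cyclobutadiene) — cyclobutadiene is antiaromatic and distorts to a rectangle.
Aromatic: A, C, E, F. Total: 4.

4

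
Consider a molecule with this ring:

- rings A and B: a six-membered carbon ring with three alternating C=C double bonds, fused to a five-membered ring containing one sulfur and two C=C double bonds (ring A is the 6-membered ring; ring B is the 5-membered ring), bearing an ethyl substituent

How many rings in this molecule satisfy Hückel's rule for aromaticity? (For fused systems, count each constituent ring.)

Rings A and B form a fused bicyclic system (with one sulfur) with 9 sp² atoms and 10 π electrons from ring double bonds plus a heteroatom lone pair. 10 = 4(2)+2, so the system is aromatic and both rings count as aromatic (benzothiophene).
Aromatic: A, B. Total: 2.

2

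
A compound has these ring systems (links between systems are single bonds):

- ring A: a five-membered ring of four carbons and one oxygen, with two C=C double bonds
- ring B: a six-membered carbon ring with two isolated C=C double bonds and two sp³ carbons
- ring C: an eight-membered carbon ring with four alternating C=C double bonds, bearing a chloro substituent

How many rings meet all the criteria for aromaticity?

1

Ring A has a continuous p-orbital overlap around the ring; 2 ring double bonds (4 π electrons) plus a heteroatom lone pair (2) give 6 π electrons. Since 6 = 4n+2 (n=1), ring A is aromatic (furan).
Ring B has two sp³ carbons, so it is not fully conjugated — not aromatic (1,4-cyclohexadiene).
Ring C has only sp² ring atoms; a planar conformation would have a fully conjugated π system of 8 electrons. But 8 = 4(2), which is 4n not 4n+2, so ring C is not aromatic (cyclooctatetraene) — cyclooctatetraene distorts into a non-planar tub to avoid antiaromaticity.
Aromatic: A. Total: 1.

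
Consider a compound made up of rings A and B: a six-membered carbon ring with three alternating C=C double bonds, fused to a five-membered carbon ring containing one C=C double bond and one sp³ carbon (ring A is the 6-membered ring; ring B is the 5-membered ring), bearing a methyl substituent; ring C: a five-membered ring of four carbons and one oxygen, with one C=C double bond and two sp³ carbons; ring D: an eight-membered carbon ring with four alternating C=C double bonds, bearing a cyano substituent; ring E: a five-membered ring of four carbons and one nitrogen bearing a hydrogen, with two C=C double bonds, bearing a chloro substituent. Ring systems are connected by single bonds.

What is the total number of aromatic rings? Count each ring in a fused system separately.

Ring A is planar and fully conjugated; 3 ring double bonds give 6 π electrons. Since 6 = 4n+2 (n=1), ring A is aromatic (benzene ring).
Ring B has one sp³ carbon, so it is not fully conjugated — not aromatic (cyclopentene ring).
Ring C has two sp³ carbons, so it is not fully conjugated — not aromatic (2,3-dihydrofuran).
Ring D has only sp² ring atoms; a planar conformation would have a fully conjugated π system of 8 electrons. But 8 = 4(2), which is 4n not 4n+2, so ring D is not aromatic (cyclooctatetraene) — cyclooctatetraene distorts into a non-planar tub to avoid antiaromaticity.
Ring E has a continuous p-orbital overlap around the ring; 2 ring double bonds (4 π electrons) plus a heteroatom lone pair (2) give 6 π electrons. 6 = 4(1)+2, so ring E is aromatic (pyrrole).
Aromatic: A, E. Total: 2.

2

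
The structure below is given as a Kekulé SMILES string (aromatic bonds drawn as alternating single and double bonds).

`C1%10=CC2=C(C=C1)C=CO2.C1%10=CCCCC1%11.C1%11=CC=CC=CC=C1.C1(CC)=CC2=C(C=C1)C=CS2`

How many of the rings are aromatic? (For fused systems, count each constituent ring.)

The SMILES encodes a six-membered carbon ring with three alternating C=C double bonds, fused to a five-membered ring containing one oxygen and two C=C double bonds; a six-membered carbon ring with one C=C double bond; an eight-membered carbon ring with four alternating C=C double bonds; a six-membered carbon ring with three alternating C=C double bonds, fused to a five-membered ring containing one sulfur and two C=C double bonds.
The fused 6/5-membered bicyclic (with one oxygen) is a single π system with 9 sp² atoms and 10 π electrons from ring double bonds plus a heteroatom lone pair. 10 = 4(2)+2, so the system is aromatic and both rings count as aromatic (benzofuran).
The 6-membered ring has four sp³ carbons, so it is not fully conjugated — not aromatic (cyclohexene).
The 8-membered ring has only sp² ring atoms; a planar conformation would have a fully conjugated π system of 8 electrons. But 8 = 4(2), which is 4n not 4n+2, so it is not aromatic (cyclooctatetraene) — cyclooctatetraene distorts into a non-planar tub to avoid antiaromaticity.
The fused 6/5-membered bicyclic (with one sulfur) is a single π system with 9 sp² atoms and 10 π electrons from ring double bonds plus a heteroatom lone pair. 10 = 4(2)+2, so the system is aromatic and both rings count as aromatic (benzothiophene).
4 of the 6 rings are aromatic. Total: 4.

4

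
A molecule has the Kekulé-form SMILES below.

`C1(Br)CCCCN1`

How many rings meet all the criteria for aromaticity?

0

The SMILES encodes a six-membered saturated ring of five carbons and one N–H nitrogen.
The 6-membered ring with one N–H has only sp³ atoms, so it is not fully conjugated — not aromatic (piperidine).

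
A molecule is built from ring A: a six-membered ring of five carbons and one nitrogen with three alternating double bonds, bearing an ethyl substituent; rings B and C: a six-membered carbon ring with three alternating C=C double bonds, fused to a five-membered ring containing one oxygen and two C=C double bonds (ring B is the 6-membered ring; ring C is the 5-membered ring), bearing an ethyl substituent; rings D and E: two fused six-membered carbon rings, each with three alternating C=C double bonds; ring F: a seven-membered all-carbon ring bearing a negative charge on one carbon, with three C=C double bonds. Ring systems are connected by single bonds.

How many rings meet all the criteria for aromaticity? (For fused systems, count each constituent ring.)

5

Ring A is fully conjugated (every ring atom contributes a p orbital); 3 ring double bonds give 6 π electrons. 6 = 4(1)+2, so ring A is aromatic (pyridine).
Rings B and C form a fused bicyclic system (with one oxygen) with 9 sp² atoms and 10 π electrons from ring double bonds plus a heteroatom lone pair. 10 = 4(2)+2, so the system is aromatic and both rings count as aromatic (benzofuran).
Rings D and E form a fused bicyclic system with 10 sp² atoms and 10 π electrons from ring double bonds. 10 = 4(2)+2, so the system is aromatic and both rings count as aromatic (naphthalene).
Ring F has only sp² ring atoms; a planar conformation would have a fully conjugated π system of 8 electrons. But 8 = 4(2), which is 4n not 4n+2, so ring F is not aromatic (cycloheptatrienyl anion).
Aromatic: A, B, C, D, E. Total: 5.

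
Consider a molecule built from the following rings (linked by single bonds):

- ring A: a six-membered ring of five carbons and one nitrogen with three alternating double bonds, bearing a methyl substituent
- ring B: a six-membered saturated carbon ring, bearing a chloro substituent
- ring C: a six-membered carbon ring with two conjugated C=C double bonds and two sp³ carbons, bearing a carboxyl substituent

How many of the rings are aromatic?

1

Ring A is planar and fully conjugated; 3 ring double bonds give 6 π electrons. That satisfies 4n+2 with n=1, so ring A is aromatic (pyridine).
Ring B has only sp³ atoms, so it is not fully conjugated — not aromatic (cyclohexane).
Ring C has two sp³ carbons, so it is not fully conjugated — not aromatic (1,3-cyclohexadiene).
Aromatic: A. Total: 1.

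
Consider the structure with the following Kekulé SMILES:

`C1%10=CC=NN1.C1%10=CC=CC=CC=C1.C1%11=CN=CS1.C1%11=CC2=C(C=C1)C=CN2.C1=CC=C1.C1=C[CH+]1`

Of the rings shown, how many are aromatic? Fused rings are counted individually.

5

The SMILES encodes a five-membered ring with two adjacent nitrogens (one bearing H, one in a double bond) and two double bonds; an eight-membered carbon ring with four alternating C=C double bonds; a five-membered ring with a sulfur at position 1 and a nitrogen at position 3 (in a C=N bond), with two double bonds; a six-membered carbon ring with three alternating C=C double bonds, fused to a five-membered ring containing one N–H nitrogen and two C=C double bonds; a four-membered carbon ring with two alternating C=C double bonds; a three-membered all-carbon ring bearing a positive charge on one carbon, with one C=C double bond.
The 5-membered ring with two adjacent nitrogens (one N–H, one =N–) is planar and fully conjugated; 2 ring double bonds (4 π electrons) plus a heteroatom lone pair (2) give 6 π electrons. 6 = 4(1)+2, so it is aromatic (pyrazole).
The 8-membered ring has only sp² ring atoms; a planar conformation would have a fully conjugated π system of 8 electrons. But 8 = 4(2), which is 4n not 4n+2, so it is not aromatic (cyclooctatetraene) — cyclooctatetraene distorts into a non-planar tub to avoid antiaromaticity.
The 5-membered ring with one sulfur and one =N– has a continuous p-orbital overlap around the ring; 2 ring double bonds (4 π electrons) plus a heteroatom lone pair (2) give 6 π electrons. 6 = 4(1)+2, so it is aromatic (thiazole).
The fused 6/5-membered bicyclic (with one N–H) is a single π system with 9 sp² atoms and 10 π electrons from ring double bonds plus a heteroatom lone pair. 10 = 4(2)+2, so the system is aromatic and both rings count as aromatic (indole).
The 4-membered ring has only sp² ring atoms; a planar conformation would have a fully conjugated π system of 4 electrons. But 4 = 4(1), which is 4n not 4n+2, so it is not aromatic (cyclobutadiene) — cyclobutadiene is antiaromatic and distorts to a rectangle.
The 3-membered ring has a continuous p-orbital overlap around the ring; 1 ring double bond (2 π electrons) plus the carbocation's empty p orbital (0, but keeps the ring conjugated) give 2 π electrons. Since 2 = 4n+2 (n=0), it is aromatic (cyclopropenyl cation).
5 of the 7 rings are aromatic. Total: 5.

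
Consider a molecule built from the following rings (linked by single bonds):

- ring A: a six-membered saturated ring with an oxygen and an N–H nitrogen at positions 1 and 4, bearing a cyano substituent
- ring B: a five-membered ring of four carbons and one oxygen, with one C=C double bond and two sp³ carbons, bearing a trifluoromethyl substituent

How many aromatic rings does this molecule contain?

0

Ring A has only sp³ atoms, so it is not fully conjugated — not aromatic (morpholine).
Ring B has two sp³ carbons, so it is not fully conjugated — not aromatic (2,3-dihydrofuran).
No ring is aromatic. Total: 0.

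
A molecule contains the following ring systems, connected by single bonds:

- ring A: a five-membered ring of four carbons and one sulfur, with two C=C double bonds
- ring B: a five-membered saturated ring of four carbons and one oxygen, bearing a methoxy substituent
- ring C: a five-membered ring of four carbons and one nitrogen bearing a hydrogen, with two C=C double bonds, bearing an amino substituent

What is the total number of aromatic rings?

Ring A has a continuous p-orbital overlap around the ring; 2 ring double bonds (4 π electrons) plus a heteroatom lone pair (2) give 6 π electrons. 6 = 4(1)+2, so ring A is aromatic (thiophene).
Ring B has only sp³ atoms, so it is not fully conjugated — not aromatic (tetrahydrofuran).
Ring C is planar and fully conjugated; 2 ring double bonds (4 π electrons) plus a heteroatom lone pair (2) give 6 π electrons. 6 = 4(1)+2, so ring C is aromatic (pyrrole).
Aromatic: A, C. Total: 2.

2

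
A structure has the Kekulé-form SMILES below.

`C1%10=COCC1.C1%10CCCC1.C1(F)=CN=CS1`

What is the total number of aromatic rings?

The SMILES encodes a five-membered ring of four carbons and one oxygen, with one C=C double bond and two sp³ carbons; a five-membered saturated carbon ring; a five-membered ring with a sulfur at position 1 and a nitrogen at position 3 (in a C=N bond), with two double bonds.
The 5-membered ring with one oxygen has two sp³ carbons, so it is not fully conjugated — not aromatic (2,3-dihydrofuran).
The 5-membered ring has only sp³ atoms, so it is not fully conjugated — not aromatic (cyclopentane).
The 5-membered ring with one sulfur and one =N– has a continuous p-orbital overlap around the ring; 2 ring double bonds (4 π electrons) plus a heteroatom lone pair (2) give 6 π electrons. That satisfies 4n+2 with n=1, so it is aromatic (thiazole).
1 of the 3 rings is aromatic. Total: 1.

1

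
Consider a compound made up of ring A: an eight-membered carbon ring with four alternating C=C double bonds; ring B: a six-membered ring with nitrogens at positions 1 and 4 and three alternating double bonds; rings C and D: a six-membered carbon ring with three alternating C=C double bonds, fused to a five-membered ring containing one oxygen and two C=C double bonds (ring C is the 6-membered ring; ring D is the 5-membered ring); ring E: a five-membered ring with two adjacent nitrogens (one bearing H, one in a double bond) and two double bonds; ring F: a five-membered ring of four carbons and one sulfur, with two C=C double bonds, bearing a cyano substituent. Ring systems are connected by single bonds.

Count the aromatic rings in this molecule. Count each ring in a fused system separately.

Ring A has only sp² ring atoms; a planar conformation would have a fully conjugated π system of 8 electrons. But 8 = 4(2), which is 4n not 4n+2, so ring A is not aromatic (cyclooctatetraene) — cyclooctatetraene distorts into a non-planar tub to avoid antiaromaticity.
Ring B is fully conjugated (every ring atom contributes a p orbital); 3 ring double bonds give 6 π electrons. 6 = 4(1)+2, so ring B is aromatic (pyrazine).
Rings C and D form a fused bicyclic system (with one oxygen) with 9 sp² atoms and 10 π electrons from ring double bonds plus a heteroatom lone pair. 10 = 4(2)+2, so the system is aromatic and both rings count as aromatic (benzofuran).
Ring E has a continuous p-orbital overlap around the ring; 2 ring double bonds (4 π electrons) plus a heteroatom lone pair (2) give 6 π electrons. Since 6 = 4n+2 (n=1), ring E is aromatic (pyrazole).
Ring F is fully conjugated (every ring atom contributes a p orbital); 2 ring double bonds (4 π electrons) plus a heteroatom lone pair (2) give 6 π electrons. That satisfies 4n+2 with n=1, so ring F is aromatic (thiophene).
Aromatic: B, C, D, E, F. Total: 5.

5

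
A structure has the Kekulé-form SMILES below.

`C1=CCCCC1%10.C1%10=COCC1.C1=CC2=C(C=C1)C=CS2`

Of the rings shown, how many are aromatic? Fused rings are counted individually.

2

The SMILES encodes a six-membered carbon ring with one C=C double bond; a five-membered ring of four carbons and one oxygen, with one C=C double bond and two sp³ carbons; a six-membered carbon ring with three alternating C=C double bonds, fused to a five-membered ring containing one sulfur and two C=C double bonds.
The 6-membered ring has four sp³ carbons, so it is not fully conjugated — not aromatic (cyclohexene).
The 5-membered ring with one oxygen has two sp³ carbons, so it is not fully conjugated — not aromatic (2,3-dihydrofuran).
The fused 6/5-membered bicyclic (with one sulfur) is a single π system with 9 sp² atoms and 10 π electrons from ring double bonds plus a heteroatom lone pair. 10 = 4(2)+2, so the system is aromatic and both rings count as aromatic (benzothiophene).
2 of the 4 rings are aromatic. Total: 2.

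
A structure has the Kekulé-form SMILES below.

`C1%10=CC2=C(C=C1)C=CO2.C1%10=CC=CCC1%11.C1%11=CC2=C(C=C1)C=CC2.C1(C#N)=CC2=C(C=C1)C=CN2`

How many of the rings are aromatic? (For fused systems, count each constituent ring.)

5

The SMILES encodes a six-membered carbon ring with three alternating C=C double bonds, fused to a five-membered ring containing one oxygen and two C=C double bonds; a six-membered carbon ring with two conjugated C=C double bonds and two sp³ carbons; a six-membered carbon ring with three alternating C=C double bonds, fused to a five-membered carbon ring containing one C=C double bond and one sp³ carbon; a six-membered carbon ring with three alternating C=C double bonds, fused to a five-membered ring containing one N–H nitrogen and two C=C double bonds.
The fused 6/5-membered bicyclic (with one oxygen) is a single π system with 9 sp² atoms and 10 π electrons from ring double bonds plus a heteroatom lone pair. 10 = 4(2)+2, so the system is aromatic and both rings count as aromatic (benzofuran).
The 6-membered ring has two sp³ carbons, so it is not fully conjugated — not aromatic (1,3-cyclohexadiene).
The second 6-membered ring is fully conjugated (every ring atom contributes a p orbital); 3 ring double bonds give 6 π electrons. Since 6 = 4n+2 (n=1), it is aromatic (benzene ring).
The 5-membered ring has one sp³ carbon, so it is not fully conjugated — not aromatic (cyclopentene ring).
The fused 6/5-membered bicyclic (with one N–H) is a single π system with 9 sp² atoms and 10 π electrons from ring double bonds plus a heteroatom lone pair. 10 = 4(2)+2, so the system is aromatic and both rings count as aromatic (indole).
5 of the 7 rings are aromatic. Total: 5.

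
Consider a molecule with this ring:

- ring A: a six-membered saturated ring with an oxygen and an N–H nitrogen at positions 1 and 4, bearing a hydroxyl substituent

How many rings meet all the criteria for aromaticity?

0

Ring A has only sp³ atoms, so it is not fully conjugated — not aromatic (morpholine).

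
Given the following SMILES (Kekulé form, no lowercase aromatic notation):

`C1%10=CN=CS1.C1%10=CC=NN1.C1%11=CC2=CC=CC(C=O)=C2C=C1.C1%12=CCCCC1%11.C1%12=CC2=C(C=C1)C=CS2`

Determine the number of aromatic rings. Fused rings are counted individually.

The SMILES encodes a five-membered ring with a sulfur at position 1 and a nitrogen at position 3 (in a C=N bond), with two double bonds; a five-membered ring with two adjacent nitrogens (one bearing H, one in a double bond) and two double bonds; two fused six-membered carbon rings, each with three alternating C=C double bonds; a six-membered carbon ring with one C=C double bond; a six-membered carbon ring with three alternating C=C double bonds, fused to a five-membered ring containing one sulfur and two C=C double bonds.
The 5-membered ring with one sulfur and one =N– is planar and fully conjugated; 2 ring double bonds (4 π electrons) plus a heteroatom lone pair (2) give 6 π electrons. That satisfies 4n+2 with n=1, so it is aromatic (thiazole).
The 5-membered ring with two adjacent nitrogens (one N–H, one =N–) has a continuous p-orbital overlap around the ring; 2 ring double bonds (4 π electrons) plus a heteroatom lone pair (2) give 6 π electrons. That satisfies 4n+2 with n=1, so it is aromatic (pyrazole).
The fused 6/6-membered bicyclic is a single π system with 10 sp² atoms and 10 π electrons from ring double bonds. 10 = 4(2)+2, so the system is aromatic and both rings count as aromatic (naphthalene).
The 6-membered ring has four sp³ carbons, so it is not fully conjugated — not aromatic (cyclohexene).
The fused 6/5-membered bicyclic (with one sulfur) is a single π system with 9 sp² atoms and 10 π electrons from ring double bonds plus a heteroatom lone pair. 10 = 4(2)+2, so the system is aromatic and both rings count as aromatic (benzothiophene).
6 of the 7 rings are aromatic. Total: 6.

6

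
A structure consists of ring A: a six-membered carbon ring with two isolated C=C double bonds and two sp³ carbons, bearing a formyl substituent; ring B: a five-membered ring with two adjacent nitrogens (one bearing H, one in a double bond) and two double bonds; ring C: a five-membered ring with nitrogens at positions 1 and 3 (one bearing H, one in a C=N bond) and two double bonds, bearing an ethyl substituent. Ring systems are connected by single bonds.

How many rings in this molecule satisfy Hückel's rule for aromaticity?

2

Ring A has two sp³ carbons, so it is not fully conjugated — not aromatic (1,4-cyclohexadiene).
Ring B is fully conjugated (every ring atom contributes a p orbital); 2 ring double bonds (4 π electrons) plus a heteroatom lone pair (2) give 6 π electrons. 6 = 4(1)+2, so ring B is aromatic (pyrazole).
Ring C has a continuous p-orbital overlap around the ring; 2 ring double bonds (4 π electrons) plus a heteroatom lone pair (2) give 6 π electrons. Since 6 = 4n+2 (n=1), ring C is aromatic (imidazole).
Aromatic: B, C. Total: 2.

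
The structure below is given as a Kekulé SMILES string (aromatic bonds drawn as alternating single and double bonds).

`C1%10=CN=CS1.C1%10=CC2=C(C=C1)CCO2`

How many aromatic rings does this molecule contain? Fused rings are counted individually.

The SMILES encodes a five-membered ring with a sulfur at position 1 and a nitrogen at position 3 (in a C=N bond), with two double bonds; a six-membered carbon ring with three alternating C=C double bonds, fused to a five-membered ring containing one oxygen and two sp³ carbons.
The 5-membered ring with one sulfur and one =N– is fully conjugated (every ring atom contributes a p orbital); 2 ring double bonds (4 π electrons) plus a heteroatom lone pair (2) give 6 π electrons. 6 = 4(1)+2, so it is aromatic (thiazole).
The 6-membered ring is planar and fully conjugated; 3 ring double bonds give 6 π electrons. Since 6 = 4n+2 (n=1), it is aromatic (benzene ring).
The 5-membered ring with one oxygen has two sp³ carbons, so it is not fully conjugated — not aromatic (oxolane ring).
2 of the 3 rings are aromatic. Total: 2.

2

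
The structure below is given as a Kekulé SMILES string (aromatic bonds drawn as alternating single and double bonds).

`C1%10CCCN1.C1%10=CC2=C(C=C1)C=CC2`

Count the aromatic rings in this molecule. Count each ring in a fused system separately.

The SMILES encodes a five-membered saturated ring of four carbons and one N–H nitrogen; a six-membered carbon ring with three alternating C=C double bonds, fused to a five-membered carbon ring containing one C=C double bond and one sp³ carbon.
The 5-membered ring with one N–H has only sp³ atoms, so it is not fully conjugated — not aromatic (pyrrolidine).
The 6-membered ring is fully conjugated (every ring atom contributes a p orbital); 3 ring double bonds give 6 π electrons. 6 = 4(1)+2, so it is aromatic (benzene ring).
The 5-membered ring has one sp³ carbon, so it is not fully conjugated — not aromatic (cyclopentene ring).
1 of the 3 rings is aromatic. Total: 1.

1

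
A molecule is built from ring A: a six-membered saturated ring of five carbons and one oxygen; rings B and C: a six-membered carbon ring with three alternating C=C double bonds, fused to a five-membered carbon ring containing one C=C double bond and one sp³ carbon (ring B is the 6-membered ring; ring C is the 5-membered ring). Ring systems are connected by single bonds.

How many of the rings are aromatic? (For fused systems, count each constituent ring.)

1

Ring A has only sp³ atoms, so it is not fully conjugated — not aromatic (tetrahydropyran).
Ring B is planar and fully conjugated; 3 ring double bonds give 6 π electrons. 6 = 4(1)+2, so ring B is aromatic (benzene ring).
Ring C has one sp³ carbon, so it is not fully conjugated — not aromatic (cyclopentene ring).
Aromatic: B. Total: 1.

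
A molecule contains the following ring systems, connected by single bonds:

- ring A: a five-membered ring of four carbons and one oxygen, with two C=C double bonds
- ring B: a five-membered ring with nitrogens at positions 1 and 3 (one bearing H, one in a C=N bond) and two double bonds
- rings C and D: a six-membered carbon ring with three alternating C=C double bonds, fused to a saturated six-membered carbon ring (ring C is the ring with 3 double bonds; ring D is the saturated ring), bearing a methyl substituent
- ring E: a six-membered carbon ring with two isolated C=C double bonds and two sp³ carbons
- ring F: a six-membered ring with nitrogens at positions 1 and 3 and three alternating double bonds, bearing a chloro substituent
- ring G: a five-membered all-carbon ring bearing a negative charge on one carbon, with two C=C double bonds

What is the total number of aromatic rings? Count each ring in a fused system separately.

Ring A has a continuous p-orbital overlap around the ring; 2 ring double bonds (4 π electrons) plus a heteroatom lone pair (2) give 6 π electrons. Since 6 = 4n+2 (n=1), ring A is aromatic (furan).
Ring B is fully conjugated (every ring atom contributes a p orbital); 2 ring double bonds (4 π electrons) plus a heteroatom lone pair (2) give 6 π electrons. Since 6 = 4n+2 (n=1), ring B is aromatic (imidazole).
Ring C has a continuous p-orbital overlap around the ring; 3 ring double bonds give 6 π electrons. That satisfies 4n+2 with n=1, so ring C is aromatic (benzene ring).
Ring D has four sp³ carbons, so it is not fully conjugated — not aromatic (cyclohexane ring).
Ring E has two sp³ carbons, so it is not fully conjugated — not aromatic (1,4-cyclohexadiene).
Ring F is fully conjugated (every ring atom contributes a p orbital); 3 ring double bonds give 6 π electrons. 6 = 4(1)+2, so ring F is aromatic (pyrimidine).
Ring G has a continuous p-orbital overlap around the ring; 2 ring double bonds (4 π electrons) plus the carbanion lone pair (2) give 6 π electrons. 6 = 4(1)+2, so ring G is aromatic (cyclopentadienyl anion).
Aromatic: A, B, C, F, G. Total: 5.

5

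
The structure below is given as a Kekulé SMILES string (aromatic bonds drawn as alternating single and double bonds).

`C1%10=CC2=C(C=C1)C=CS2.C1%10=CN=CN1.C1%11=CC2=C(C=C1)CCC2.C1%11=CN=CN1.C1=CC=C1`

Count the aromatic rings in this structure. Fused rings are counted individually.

The SMILES encodes a six-membered carbon ring with three alternating C=C double bonds, fused to a five-membered ring containing one sulfur and two C=C double bonds; a five-membered ring with nitrogens at positions 1 and 3 (one bearing H, one in a C=N bond) and two double bonds; a six-membered carbon ring with three alternating C=C double bonds, fused to a saturated five-membered carbon ring; a five-membered ring with nitrogens at positions 1 and 3 (one bearing H, one in a C=N bond) and two double bonds; a four-membered carbon ring with two alternating C=C double bonds.
The fused 6/5-membered bicyclic (with one sulfur) is a single π system with 9 sp² atoms and 10 π electrons from ring double bonds plus a heteroatom lone pair. 10 = 4(2)+2, so the system is aromatic and both rings count as aromatic (benzothiophene).
The 5-membered ring with two nitrogens (one N–H, one =N–) is planar and fully conjugated; 2 ring double bonds (4 π electrons) plus a heteroatom lone pair (2) give 6 π electrons. 6 = 4(1)+2, so it is aromatic (imidazole).
The 6-membered ring is planar and fully conjugated; 3 ring double bonds give 6 π electrons. 6 = 4(1)+2, so it is aromatic (benzene ring).
The 5-membered ring has three sp³ carbons, so it is not fully conjugated — not aromatic (cyclopentane ring).
The second 5-membered ring with two nitrogens (one N–H, one =N–) is planar and fully conjugated; 2 ring double bonds (4 π electrons) plus a heteroatom lone pair (2) give 6 π electrons. 6 = 4(1)+2, so it is aromatic (imidazole).
The 4-membered ring has only sp² ring atoms; a planar conformation would have a fully conjugated π system of 4 electrons. But 4 = 4(1), which is 4n not 4n+2, so it is not aromatic (cyclobutadiene) — cyclobutadiene is antiaromatic and distorts to a rectangle.
5 of the 7 rings are aromatic. Total: 5.

5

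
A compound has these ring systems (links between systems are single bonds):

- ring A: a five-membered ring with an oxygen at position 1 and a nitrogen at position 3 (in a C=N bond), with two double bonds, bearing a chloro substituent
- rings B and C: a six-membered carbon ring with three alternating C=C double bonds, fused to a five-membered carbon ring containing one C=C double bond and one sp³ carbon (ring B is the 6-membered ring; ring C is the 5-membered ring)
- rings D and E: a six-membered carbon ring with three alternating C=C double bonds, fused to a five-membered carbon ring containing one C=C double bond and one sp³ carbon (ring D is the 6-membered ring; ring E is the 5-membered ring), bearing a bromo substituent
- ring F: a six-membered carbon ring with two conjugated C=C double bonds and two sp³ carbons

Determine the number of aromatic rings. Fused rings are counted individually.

Ring A is planar and fully conjugated; 2 ring double bonds (4 π electrons) plus a heteroatom lone pair (2) give 6 π electrons. 6 = 4(1)+2, so ring A is aromatic (oxazole).
Ring B is fully conjugated (every ring atom contributes a p orbital); 3 ring double bonds give 6 π electrons. 6 = 4(1)+2, so ring B is aromatic (benzene ring).
Ring C has one sp³ carbon, so it is not fully conjugated — not aromatic (cyclopentene ring).
Ring D is planar and fully conjugated; 3 ring double bonds give 6 π electrons. That satisfies 4n+2 with n=1, so ring D is aromatic (benzene ring).
Ring E has one sp³ carbon, so it is not fully conjugated — not aromatic (cyclopentene ring).
Ring F has two sp³ carbons, so it is not fully conjugated — not aromatic (1,3-cyclohexadiene).
Aromatic: A, B, D. Total: 3.

3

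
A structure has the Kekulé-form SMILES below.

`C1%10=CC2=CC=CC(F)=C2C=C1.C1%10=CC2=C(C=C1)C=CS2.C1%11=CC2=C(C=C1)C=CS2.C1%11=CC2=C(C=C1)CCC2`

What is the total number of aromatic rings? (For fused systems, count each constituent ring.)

7

The SMILES encodes two fused six-membered carbon rings, each with three alternating C=C double bonds; a six-membered carbon ring with three alternating C=C double bonds, fused to a five-membered ring containing one sulfur and two C=C double bonds; a six-membered carbon ring with three alternating C=C double bonds, fused to a five-membered ring containing one sulfur and two C=C double bonds; a six-membered carbon ring with three alternating C=C double bonds, fused to a saturated five-membered carbon ring.
The fused 6/6-membered bicyclic is a single π system with 10 sp² atoms and 10 π electrons from ring double bonds. 10 = 4(2)+2, so the system is aromatic and both rings count as aromatic (naphthalene).
The fused 6/5-membered bicyclic (with one sulfur) is a single π system with 9 sp² atoms and 10 π electrons from ring double bonds plus a heteroatom lone pair. 10 = 4(2)+2, so the system is aromatic and both rings count as aromatic (benzothiophene).
The fused 6/5-membered bicyclic (with one sulfur) is a single π system with 9 sp² atoms and 10 π electrons from ring double bonds plus a heteroatom lone pair. 10 = 4(2)+2, so the system is aromatic and both rings count as aromatic (benzothiophene).
The 6-membered ring is planar and fully conjugated; 3 ring double bonds give 6 π electrons. 6 = 4(1)+2, so it is aromatic (benzene ring).
The 5-membered ring has three sp³ carbons, so it is not fully conjugated — not aromatic (cyclopentane ring).
7 of the 8 rings are aromatic. Total: 7.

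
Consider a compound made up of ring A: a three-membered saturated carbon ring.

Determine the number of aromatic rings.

Ring A has only sp³ atoms, so it is not fully conjugated — not aromatic (cyclopropane).

0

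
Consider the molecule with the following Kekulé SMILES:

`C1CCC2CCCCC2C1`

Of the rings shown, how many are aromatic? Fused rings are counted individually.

The SMILES encodes two fused six-membered saturated carbon rings.
The 6-membered ring has only sp³ atoms, so it is not fully conjugated — not aromatic (cyclohexane ring).
The second 6-membered ring has only sp³ atoms, so it is not fully conjugated — not aromatic (cyclohexane ring).
None of the rings are aromatic. Total: 0.

0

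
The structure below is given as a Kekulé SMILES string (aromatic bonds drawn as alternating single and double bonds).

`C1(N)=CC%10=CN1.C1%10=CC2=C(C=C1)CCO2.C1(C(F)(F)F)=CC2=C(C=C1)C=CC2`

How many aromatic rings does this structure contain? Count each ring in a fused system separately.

3

The SMILES encodes a five-membered ring of four carbons and one nitrogen bearing a hydrogen, with two C=C double bonds; a six-membered carbon ring with three alternating C=C double bonds, fused to a five-membered ring containing one oxygen and two sp³ carbons; a six-membered carbon ring with three alternating C=C double bonds, fused to a five-membered carbon ring containing one C=C double bond and one sp³ carbon.
The 5-membered ring with one N–H has a continuous p-orbital overlap around the ring; 2 ring double bonds (4 π electrons) plus a heteroatom lone pair (2) give 6 π electrons. 6 = 4(1)+2, so it is aromatic (pyrrole).
The 6-membered ring has a continuous p-orbital overlap around the ring; 3 ring double bonds give 6 π electrons. 6 = 4(1)+2, so it is aromatic (benzene ring).
The 5-membered ring with one oxygen has two sp³ carbons, so it is not fully conjugated — not aromatic (oxolane ring).
The second 6-membered ring is planar and fully conjugated; 3 ring double bonds give 6 π electrons. 6 = 4(1)+2, so it is aromatic (benzene ring).
The 5-membered ring has one sp³ carbon, so it is not fully conjugated — not aromatic (cyclopentene ring).
3 of the 5 rings are aromatic. Total: 3.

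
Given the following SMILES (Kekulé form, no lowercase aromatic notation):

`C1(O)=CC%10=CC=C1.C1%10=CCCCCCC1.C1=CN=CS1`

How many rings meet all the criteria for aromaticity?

2

The SMILES encodes a six-membered carbon ring with three alternating C=C double bonds; an eight-membered carbon ring with one C=C double bond; a five-membered ring with a sulfur at position 1 and a nitrogen at position 3 (in a C=N bond), with two double bonds.
The 6-membered ring is planar and fully conjugated; 3 ring double bonds give 6 π electrons. 6 = 4(1)+2, so it is aromatic (benzene).
The 8-membered ring has six sp³ carbons, so it is not fully conjugated — not aromatic (cyclooctene).
The 5-membered ring with one sulfur and one =N– is fully conjugated (every ring atom contributes a p orbital); 2 ring double bonds (4 π electrons) plus a heteroatom lone pair (2) give 6 π electrons. 6 = 4(1)+2, so it is aromatic (thiazole).
2 of the 3 rings are aromatic. Total: 2.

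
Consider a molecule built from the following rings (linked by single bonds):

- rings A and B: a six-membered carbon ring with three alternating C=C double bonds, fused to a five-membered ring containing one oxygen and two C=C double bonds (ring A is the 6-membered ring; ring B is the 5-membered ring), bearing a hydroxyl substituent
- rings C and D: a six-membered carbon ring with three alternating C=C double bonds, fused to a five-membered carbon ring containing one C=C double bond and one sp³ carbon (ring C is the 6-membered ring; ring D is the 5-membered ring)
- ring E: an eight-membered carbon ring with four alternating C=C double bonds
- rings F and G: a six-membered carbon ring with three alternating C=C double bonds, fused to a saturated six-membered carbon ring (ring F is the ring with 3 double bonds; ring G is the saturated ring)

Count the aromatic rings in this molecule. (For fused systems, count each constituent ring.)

Rings A and B form a fused bicyclic system (with one oxygen) with 9 sp² atoms and 10 π electrons from ring double bonds plus a heteroatom lone pair. 10 = 4(2)+2, so the system is aromatic and both rings count as aromatic (benzofuran).
Ring C is planar and fully conjugated; 3 ring double bonds give 6 π electrons. 6 = 4(1)+2, so ring C is aromatic (benzene ring).
Ring D has one sp³ carbon, so it is not fully conjugated — not aromatic (cyclopentene ring).
Ring E has only sp² ring atoms; a planar conformation would have a fully conjugated π system of 8 electrons. But 8 = 4(2), which is 4n not 4n+2, so ring E is not aromatic (cyclooctatetraene) — cyclooctatetraene distorts into a non-planar tub to avoid antiaromaticity.
Ring F is planar and fully conjugated; 3 ring double bonds give 6 π electrons. That satisfies 4n+2 with n=1, so ring F is aromatic (benzene ring).
Ring G has four sp³ carbons, so it is not fully conjugated — not aromatic (cyclohexane ring).
Aromatic: A, B, C, F. Total: 4.

4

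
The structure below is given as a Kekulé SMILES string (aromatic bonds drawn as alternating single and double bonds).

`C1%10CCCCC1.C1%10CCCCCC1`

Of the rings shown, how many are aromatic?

0

The SMILES encodes a six-membered saturated carbon ring; a seven-membered saturated carbon ring.
The 6-membered ring has only sp³ atoms, so it is not fully conjugated — not aromatic (cyclohexane).
The 7-membered ring has only sp³ atoms, so it is not fully conjugated — not aromatic (cycloheptane).
None of the rings are aromatic. Total: 0.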